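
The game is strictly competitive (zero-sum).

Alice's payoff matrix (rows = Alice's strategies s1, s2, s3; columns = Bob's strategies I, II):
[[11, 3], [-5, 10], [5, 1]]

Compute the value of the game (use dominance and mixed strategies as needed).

Row s3 is strictly dominated by row s1, so Alice never plays it.
The remaining 2×2 game on (s1, s2) × (I, II) has no saddle point. Let Alice play s1 with probability p; indifference gives 11p − 5(1−p) = 3p + 10(1−p), so p = 15/23.
Similarly Bob's optimal q on I is 7/23, and the value is 11·(7/23) + (3)·(16/23) = 125/23.

125/23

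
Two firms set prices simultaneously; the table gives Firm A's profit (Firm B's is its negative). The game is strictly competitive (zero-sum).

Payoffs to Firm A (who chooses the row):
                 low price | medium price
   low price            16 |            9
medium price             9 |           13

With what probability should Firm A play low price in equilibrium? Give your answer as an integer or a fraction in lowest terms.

4/11

Row minima are 9 and 9, so Firm A's maximin is 9; column maxima are 16 and 13, so Firm B's minimax is 13. These differ, so the equilibrium is in mixed strategies.
Let Firm A play low price with probability p. Firm B is indifferent when 16p + 9(1−p) = 9p + 13(1−p), giving p = 4/11.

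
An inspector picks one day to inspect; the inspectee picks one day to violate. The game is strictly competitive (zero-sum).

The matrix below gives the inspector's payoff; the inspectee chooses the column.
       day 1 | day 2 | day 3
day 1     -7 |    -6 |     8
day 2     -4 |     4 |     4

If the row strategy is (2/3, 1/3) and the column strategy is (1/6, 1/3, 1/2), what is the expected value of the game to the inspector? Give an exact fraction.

13/9

Against (1/6, 1/3, 1/2), each row's expected payoff is day 1: 5/6; day 2: 8/3.
Taking the (2/3, 1/3)-weighted average: (2/3)·(5/6) + (1/3)·(8/3) = 13/9.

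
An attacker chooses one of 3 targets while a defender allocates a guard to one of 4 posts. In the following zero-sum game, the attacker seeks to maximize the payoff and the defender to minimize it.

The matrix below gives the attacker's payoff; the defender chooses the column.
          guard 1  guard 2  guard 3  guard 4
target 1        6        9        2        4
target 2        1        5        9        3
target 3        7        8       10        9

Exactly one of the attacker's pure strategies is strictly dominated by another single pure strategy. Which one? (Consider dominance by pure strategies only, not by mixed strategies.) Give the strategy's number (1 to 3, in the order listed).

2

Compare target 2 with target 3: 7 > 1, 8 > 5, 10 > 9, 9 > 3.
So target 3 strictly dominates target 2 for the attacker; target 2 is strictly dominated.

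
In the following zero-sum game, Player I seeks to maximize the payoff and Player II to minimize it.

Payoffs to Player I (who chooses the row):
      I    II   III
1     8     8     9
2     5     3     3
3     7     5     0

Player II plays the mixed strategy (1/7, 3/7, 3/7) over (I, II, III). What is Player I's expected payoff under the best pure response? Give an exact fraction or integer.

59/7

1: (8)·(1/7) + (8)·(3/7) + (9)·(3/7) = 59/7.
2: (5)·(1/7) + (3)·(3/7) + (3)·(3/7) = 23/7.
3: (7)·(1/7) + (5)·(3/7) + (0)·(3/7) = 22/7.
The best pure response is 1 with expected payoff 59/7.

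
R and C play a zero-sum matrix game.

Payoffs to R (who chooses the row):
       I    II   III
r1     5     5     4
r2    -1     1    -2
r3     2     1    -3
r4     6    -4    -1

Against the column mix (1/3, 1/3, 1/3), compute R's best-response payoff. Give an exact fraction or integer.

r1: (5)·(1/3) + (5)·(1/3) + (4)·(1/3) = 14/3.
r2: (-1)·(1/3) + (1)·(1/3) + (-2)·(1/3) = -2/3.
r3: (2)·(1/3) + (1)·(1/3) + (-3)·(1/3) = 0.
r4: (6)·(1/3) + (-4)·(1/3) + (-1)·(1/3) = 1/3.
The best pure response is r1 with expected payoff 14/3.

14/3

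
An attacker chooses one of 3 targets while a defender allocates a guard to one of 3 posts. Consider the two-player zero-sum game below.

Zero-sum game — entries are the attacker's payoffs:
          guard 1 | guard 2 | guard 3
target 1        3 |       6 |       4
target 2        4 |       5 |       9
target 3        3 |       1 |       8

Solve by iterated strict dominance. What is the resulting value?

Column guard 3 is strictly dominated by guard 1 for the defender (3<4, 4<9, 3<8); eliminate guard 3.
Row target 3 is strictly dominated by row target 2 (4>3, 5>1); eliminate target 3.
Column guard 2 is strictly dominated by guard 1 for the defender (3<6, 4<5); eliminate guard 2.
Row target 1 is strictly dominated by row target 2 (4>3); eliminate target 1.
Only (target 2, guard 1) remains, with payoff 4.

4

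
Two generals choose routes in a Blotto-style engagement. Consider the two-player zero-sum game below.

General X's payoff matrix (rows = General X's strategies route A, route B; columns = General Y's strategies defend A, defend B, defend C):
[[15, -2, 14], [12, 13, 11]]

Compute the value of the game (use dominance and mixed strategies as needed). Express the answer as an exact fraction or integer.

Column defend A is strictly dominated by defend C for General Y (it gives General X more in every row).
The remaining 2×2 game on (route A, route B) × (defend B, defend C) has no saddle point. Let General X play route A with probability p; indifference gives −2p + 13(1−p) = 14p + 11(1−p), so p = 1/9.
Similarly General Y's optimal q on defend B is 1/6, and the value is -2·(1/6) + (14)·(5/6) = 34/3.

34/3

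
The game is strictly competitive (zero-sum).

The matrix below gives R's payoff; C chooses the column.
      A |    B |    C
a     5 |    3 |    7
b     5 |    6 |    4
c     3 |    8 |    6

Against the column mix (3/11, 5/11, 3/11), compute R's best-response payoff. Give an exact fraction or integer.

67/11

a: (5)·(3/11) + (3)·(5/11) + (7)·(3/11) = 51/11.
b: (5)·(3/11) + (6)·(5/11) + (4)·(3/11) = 57/11.
c: (3)·(3/11) + (8)·(5/11) + (6)·(3/11) = 67/11.
The best pure response is c with expected payoff 67/11.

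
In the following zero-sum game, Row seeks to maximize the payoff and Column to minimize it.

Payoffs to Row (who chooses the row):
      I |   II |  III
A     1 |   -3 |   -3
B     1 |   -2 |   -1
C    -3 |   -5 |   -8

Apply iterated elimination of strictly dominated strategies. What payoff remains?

-2

Column I is strictly dominated by II for Column (-3<1, -2<1, -5<-3); eliminate I.
Row A is strictly dominated by row B (-2>-3, -1>-3); eliminate A.
Row C is strictly dominated by row B (-2>-5, -1>-8); eliminate C.
Column III is strictly dominated by II for Column (-2<-1); eliminate III.
Only (B, II) remains, with payoff -2.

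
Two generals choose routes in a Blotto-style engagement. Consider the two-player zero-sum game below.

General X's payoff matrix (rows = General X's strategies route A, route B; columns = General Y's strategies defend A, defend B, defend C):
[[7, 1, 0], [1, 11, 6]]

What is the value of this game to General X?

7/2

Column defend B is strictly dominated by defend C for General Y (it gives General X more in every row).
The remaining 2×2 game on (route A, route B) × (defend A, defend C) has no saddle point. Let General X play route A with probability p; indifference gives 7p + (1−p) = 6(1−p), so p = 5/12.
Similarly General Y's optimal q on defend A is 1/2, and the value is 7·(1/2) + (0)·(1/2) = 7/2.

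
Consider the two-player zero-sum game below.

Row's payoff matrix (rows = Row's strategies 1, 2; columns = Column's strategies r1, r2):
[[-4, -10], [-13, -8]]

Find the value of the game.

Row minima are -10 and -13, so Row's maximin is -10; column maxima are -4 and -8, so Column's minimax is -8. These differ, so the equilibrium is in mixed strategies.
Let Row play 1 with probability p. Column is indifferent when −4p − 13(1−p) = −10p − 8(1−p), giving p = 5/11.
Let Column play r1 with probability q. Row is indifferent when −4q − 10(1−q) = −13q − 8(1−q), giving q = 2/11.
The value is -4·(2/11) + (-10)·(9/11) = -98/11.

-98/11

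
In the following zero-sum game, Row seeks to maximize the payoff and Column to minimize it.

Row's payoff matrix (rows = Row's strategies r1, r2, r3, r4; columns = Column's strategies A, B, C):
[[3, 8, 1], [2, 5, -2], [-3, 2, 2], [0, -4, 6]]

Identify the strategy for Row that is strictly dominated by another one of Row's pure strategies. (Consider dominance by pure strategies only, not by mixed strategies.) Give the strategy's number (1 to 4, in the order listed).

Compare r2 with r1: 3 > 2, 8 > 5, 1 > -2.
So r1 strictly dominates r2 for Row; r2 is strictly dominated.

2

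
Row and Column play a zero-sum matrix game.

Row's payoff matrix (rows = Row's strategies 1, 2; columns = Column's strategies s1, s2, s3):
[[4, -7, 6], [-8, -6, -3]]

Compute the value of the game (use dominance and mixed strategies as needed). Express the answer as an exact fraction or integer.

Column s3 is strictly dominated by s1 for Column (it gives Row more in every row).
The remaining 2×2 game on (1, 2) × (s1, s2) has no saddle point. Let Row play 1 with probability p; indifference gives 4p − 8(1−p) = −7p − 6(1−p), so p = 2/13.
Similarly Column's optimal q on s1 is 1/13, and the value is 4·(1/13) + (-7)·(12/13) = -80/13.

-80/13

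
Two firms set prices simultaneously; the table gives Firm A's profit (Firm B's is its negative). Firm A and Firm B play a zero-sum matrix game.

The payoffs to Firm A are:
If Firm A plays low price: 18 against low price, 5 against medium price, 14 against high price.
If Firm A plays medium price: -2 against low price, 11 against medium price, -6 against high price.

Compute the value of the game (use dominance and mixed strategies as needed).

92/13

Column low price is strictly dominated by high price for Firm B (it gives Firm A more in every row).
The remaining 2×2 game on (low price, medium price) × (medium price, high price) has no saddle point. Let Firm A play low price with probability p; indifference gives 5p + 11(1−p) = 14p − 6(1−p), so p = 17/26.
Similarly Firm B's optimal q on medium price is 10/13, and the value is 5·(10/13) + (14)·(3/13) = 92/13.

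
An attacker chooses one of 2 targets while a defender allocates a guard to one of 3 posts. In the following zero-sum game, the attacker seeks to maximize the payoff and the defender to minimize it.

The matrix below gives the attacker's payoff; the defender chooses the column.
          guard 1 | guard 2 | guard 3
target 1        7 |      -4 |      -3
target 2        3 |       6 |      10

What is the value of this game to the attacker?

Column guard 3 is strictly dominated by guard 2 for the defender (it gives the attacker more in every row).
The remaining 2×2 game on (target 1, target 2) × (guard 1, guard 2) has no saddle point. Let the attacker play target 1 with probability p; indifference gives 7p + 3(1−p) = −4p + 6(1−p), so p = 3/14.
Similarly the defender's optimal q on guard 1 is 5/7, and the value is 7·(5/7) + (-4)·(2/7) = 27/7.

27/7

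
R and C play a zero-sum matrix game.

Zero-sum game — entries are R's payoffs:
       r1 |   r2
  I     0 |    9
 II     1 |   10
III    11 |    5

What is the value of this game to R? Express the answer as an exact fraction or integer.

7

Row I is strictly dominated by row II, so R never plays it.
The remaining 2×2 game on (II, III) × (r1, r2) has no saddle point. Let R play II with probability p; indifference gives p + 11(1−p) = 10p + 5(1−p), so p = 2/5.
Similarly C's optimal q on r1 is 1/3, and the value is 1·(1/3) + (10)·(2/3) = 7.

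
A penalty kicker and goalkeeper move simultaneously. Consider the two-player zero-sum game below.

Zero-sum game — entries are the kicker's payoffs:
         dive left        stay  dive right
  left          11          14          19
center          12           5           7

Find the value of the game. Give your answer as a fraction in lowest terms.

113/10

Column dive right is strictly dominated by stay for the goalkeeper (it gives the kicker more in every row).
The remaining 2×2 game on (left, center) × (dive left, stay) has no saddle point. Let the kicker play left with probability p; indifference gives 11p + 12(1−p) = 14p + 5(1−p), so p = 7/10.
Similarly the goalkeeper's optimal q on dive left is 9/10, and the value is 11·(9/10) + (14)·(1/10) = 113/10.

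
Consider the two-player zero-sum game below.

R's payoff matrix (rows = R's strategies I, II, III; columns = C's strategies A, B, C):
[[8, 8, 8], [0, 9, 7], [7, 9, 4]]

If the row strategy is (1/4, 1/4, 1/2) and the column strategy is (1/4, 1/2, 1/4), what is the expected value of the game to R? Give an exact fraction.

Against (1/4, 1/2, 1/4), each row's expected payoff is I: 8; II: 25/4; III: 29/4.
Taking the (1/4, 1/4, 1/2)-weighted average: (1/4)·(8) + (1/4)·(25/4) + (1/2)·(29/4) = 115/16.

115/16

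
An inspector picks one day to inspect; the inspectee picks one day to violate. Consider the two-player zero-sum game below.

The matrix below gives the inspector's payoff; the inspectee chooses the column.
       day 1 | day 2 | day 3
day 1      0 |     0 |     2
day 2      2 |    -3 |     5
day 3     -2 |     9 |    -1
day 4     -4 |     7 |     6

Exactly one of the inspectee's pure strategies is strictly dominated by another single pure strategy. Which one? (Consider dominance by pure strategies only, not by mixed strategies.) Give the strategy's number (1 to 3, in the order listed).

3

The inspectee prefers columns that give the inspector less. Compare day 3 with day 1: 0 < 2, 2 < 5, -2 < -1, -4 < 6.
So day 1 strictly dominates day 3 for the inspectee; day 3 is strictly dominated.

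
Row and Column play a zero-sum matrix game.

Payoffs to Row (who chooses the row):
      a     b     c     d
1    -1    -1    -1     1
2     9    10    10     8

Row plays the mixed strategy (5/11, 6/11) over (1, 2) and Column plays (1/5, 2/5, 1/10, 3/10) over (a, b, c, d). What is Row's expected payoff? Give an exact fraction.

266/55

Against (1/5, 2/5, 1/10, 3/10), each row's expected payoff is 1: -2/5; 2: 46/5.
Taking the (5/11, 6/11)-weighted average: (5/11)·(-2/5) + (6/11)·(46/5) = 266/55.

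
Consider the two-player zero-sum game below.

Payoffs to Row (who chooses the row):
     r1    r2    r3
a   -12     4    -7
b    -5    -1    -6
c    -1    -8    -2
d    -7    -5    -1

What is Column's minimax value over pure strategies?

-1

The worst case (largest entry) in each column is r1: -1, r2: 4, r3: -1.
The best (smallest) of these is -1.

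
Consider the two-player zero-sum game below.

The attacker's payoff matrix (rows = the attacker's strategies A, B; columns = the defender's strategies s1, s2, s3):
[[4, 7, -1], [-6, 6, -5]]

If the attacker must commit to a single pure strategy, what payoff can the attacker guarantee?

-1

The worst-case payoff for each row is A: -1, B: -6.
The best of these is -1.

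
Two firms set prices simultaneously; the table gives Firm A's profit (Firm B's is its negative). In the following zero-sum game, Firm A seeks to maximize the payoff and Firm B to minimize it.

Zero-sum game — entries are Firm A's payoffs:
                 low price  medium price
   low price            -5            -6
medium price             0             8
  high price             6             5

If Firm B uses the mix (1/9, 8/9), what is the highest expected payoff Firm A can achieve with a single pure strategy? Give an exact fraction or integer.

64/9

low price: (-5)·(1/9) + (-6)·(8/9) = -53/9.
medium price: (0)·(1/9) + (8)·(8/9) = 64/9.
high price: (6)·(1/9) + (5)·(8/9) = 46/9.
The best pure response is medium price with expected payoff 64/9.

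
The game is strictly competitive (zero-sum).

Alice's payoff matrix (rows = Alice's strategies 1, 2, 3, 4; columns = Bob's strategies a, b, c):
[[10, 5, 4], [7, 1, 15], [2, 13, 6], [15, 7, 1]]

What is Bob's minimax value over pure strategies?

13

The worst case (largest entry) in each column is a: 15, b: 13, c: 15.
The best (smallest) of these is 13.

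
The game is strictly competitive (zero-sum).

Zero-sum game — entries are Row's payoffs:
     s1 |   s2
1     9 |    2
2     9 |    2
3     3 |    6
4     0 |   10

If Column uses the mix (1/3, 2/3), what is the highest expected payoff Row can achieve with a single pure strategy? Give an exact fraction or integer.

1: (9)·(1/3) + (2)·(2/3) = 13/3.
2: (9)·(1/3) + (2)·(2/3) = 13/3.
3: (3)·(1/3) + (6)·(2/3) = 5.
4: (0)·(1/3) + (10)·(2/3) = 20/3.
The best pure response is 4 with expected payoff 20/3.

20/3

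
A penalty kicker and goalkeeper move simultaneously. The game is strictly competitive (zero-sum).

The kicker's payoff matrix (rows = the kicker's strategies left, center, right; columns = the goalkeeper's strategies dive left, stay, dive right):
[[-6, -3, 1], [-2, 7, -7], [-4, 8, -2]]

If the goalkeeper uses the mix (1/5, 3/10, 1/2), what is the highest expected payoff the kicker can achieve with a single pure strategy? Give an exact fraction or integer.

3/5

left: (-6)·(1/5) + (-3)·(3/10) + (1)·(1/2) = -8/5.
center: (-2)·(1/5) + (7)·(3/10) + (-7)·(1/2) = -9/5.
right: (-4)·(1/5) + (8)·(3/10) + (-2)·(1/2) = 3/5.
The best pure response is right with expected payoff 3/5.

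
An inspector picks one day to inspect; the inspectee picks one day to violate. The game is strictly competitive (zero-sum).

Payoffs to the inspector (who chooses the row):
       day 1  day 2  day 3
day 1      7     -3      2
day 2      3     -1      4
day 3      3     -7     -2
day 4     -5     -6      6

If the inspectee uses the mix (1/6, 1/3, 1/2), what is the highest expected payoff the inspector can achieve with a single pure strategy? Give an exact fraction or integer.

13/6

day 1: (7)·(1/6) + (-3)·(1/3) + (2)·(1/2) = 7/6.
day 2: (3)·(1/6) + (-1)·(1/3) + (4)·(1/2) = 13/6.
day 3: (3)·(1/6) + (-7)·(1/3) + (-2)·(1/2) = -17/6.
day 4: (-5)·(1/6) + (-6)·(1/3) + (6)·(1/2) = 1/6.
The best pure response is day 2 with expected payoff 13/6.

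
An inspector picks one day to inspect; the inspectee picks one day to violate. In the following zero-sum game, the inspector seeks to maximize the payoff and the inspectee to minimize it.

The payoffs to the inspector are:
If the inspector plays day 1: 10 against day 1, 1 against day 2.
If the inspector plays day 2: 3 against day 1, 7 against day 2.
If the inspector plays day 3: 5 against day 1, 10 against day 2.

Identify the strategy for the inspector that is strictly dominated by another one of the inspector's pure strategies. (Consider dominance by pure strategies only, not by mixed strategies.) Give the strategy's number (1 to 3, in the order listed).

Compare day 2 with day 3: 5 > 3, 10 > 7.
So day 3 strictly dominates day 2 for the inspector; day 2 is strictly dominated.

2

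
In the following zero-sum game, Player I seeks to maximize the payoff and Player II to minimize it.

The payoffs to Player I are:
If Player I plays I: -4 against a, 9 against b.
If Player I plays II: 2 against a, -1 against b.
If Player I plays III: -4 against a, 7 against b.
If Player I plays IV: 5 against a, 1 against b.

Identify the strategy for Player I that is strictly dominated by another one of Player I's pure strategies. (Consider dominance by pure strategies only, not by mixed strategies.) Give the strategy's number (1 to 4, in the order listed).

2

Compare II with IV: 5 > 2, 1 > -1.
So IV strictly dominates II for Player I; II is strictly dominated.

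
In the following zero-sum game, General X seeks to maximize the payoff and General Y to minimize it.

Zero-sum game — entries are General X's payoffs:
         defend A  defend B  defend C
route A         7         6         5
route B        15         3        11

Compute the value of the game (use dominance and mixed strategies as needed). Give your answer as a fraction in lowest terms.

Column defend A is strictly dominated by defend C for General Y (it gives General X more in every row).
The remaining 2×2 game on (route A, route B) × (defend B, defend C) has no saddle point. Let General X play route A with probability p; indifference gives 6p + 3(1−p) = 5p + 11(1−p), so p = 8/9.
Similarly General Y's optimal q on defend B is 2/3, and the value is 6·(2/3) + (5)·(1/3) = 17/3.

17/3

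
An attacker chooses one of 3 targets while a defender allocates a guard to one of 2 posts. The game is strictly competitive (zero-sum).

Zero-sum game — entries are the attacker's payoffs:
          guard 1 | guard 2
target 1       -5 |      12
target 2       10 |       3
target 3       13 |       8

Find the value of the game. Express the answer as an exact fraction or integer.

98/11

Row target 2 is strictly dominated by row target 3, so the attacker never plays it.
The remaining 2×2 game on (target 1, target 3) × (guard 1, guard 2) has no saddle point. Let the attacker play target 1 with probability p; indifference gives −5p + 13(1−p) = 12p + 8(1−p), so p = 5/22.
Similarly the defender's optimal q on guard 1 is 2/11, and the value is -5·(2/11) + (12)·(9/11) = 98/11.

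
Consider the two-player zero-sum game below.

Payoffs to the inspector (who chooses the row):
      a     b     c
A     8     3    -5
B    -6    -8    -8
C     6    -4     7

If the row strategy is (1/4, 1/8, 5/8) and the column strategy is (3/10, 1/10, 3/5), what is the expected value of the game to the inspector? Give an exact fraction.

Against (3/10, 1/10, 3/5), each row's expected payoff is A: -3/10; B: -37/5; C: 28/5.
Taking the (1/4, 1/8, 5/8)-weighted average: (1/4)·(-3/10) + (1/8)·(-37/5) + (5/8)·(28/5) = 5/2.

5/2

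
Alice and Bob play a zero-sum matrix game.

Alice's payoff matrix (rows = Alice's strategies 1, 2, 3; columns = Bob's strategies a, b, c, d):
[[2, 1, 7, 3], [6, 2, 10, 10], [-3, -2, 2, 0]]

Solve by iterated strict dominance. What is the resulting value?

Column d is strictly dominated by a for Bob (2<3, 6<10, -3<0); eliminate d.
Column c is strictly dominated by a for Bob (2<7, 6<10, -3<2); eliminate c.
Row 3 is strictly dominated by row 1 (2>-3, 1>-2); eliminate 3.
Column a is strictly dominated by b for Bob (1<2, 2<6); eliminate a.
Row 1 is strictly dominated by row 2 (2>1); eliminate 1.
Only (2, b) remains, with payoff 2.

2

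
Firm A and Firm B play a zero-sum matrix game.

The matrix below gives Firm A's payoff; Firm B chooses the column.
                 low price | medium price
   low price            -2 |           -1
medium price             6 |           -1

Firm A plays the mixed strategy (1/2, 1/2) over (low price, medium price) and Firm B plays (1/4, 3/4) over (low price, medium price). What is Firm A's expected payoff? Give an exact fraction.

-1/4

Against (1/4, 3/4), each row's expected payoff is low price: -5/4; medium price: 3/4.
Taking the (1/2, 1/2)-weighted average: (1/2)·(-5/4) + (1/2)·(3/4) = -1/4.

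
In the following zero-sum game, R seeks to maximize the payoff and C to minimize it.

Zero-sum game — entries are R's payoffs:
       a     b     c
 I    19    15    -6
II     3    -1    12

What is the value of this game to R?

Column a is strictly dominated by b for C (it gives R more in every row).
The remaining 2×2 game on (I, II) × (b, c) has no saddle point. Let R play I with probability p; indifference gives 15p − (1−p) = −6p + 12(1−p), so p = 13/34.
Similarly C's optimal q on b is 9/17, and the value is 15·(9/17) + (-6)·(8/17) = 87/17.

87/17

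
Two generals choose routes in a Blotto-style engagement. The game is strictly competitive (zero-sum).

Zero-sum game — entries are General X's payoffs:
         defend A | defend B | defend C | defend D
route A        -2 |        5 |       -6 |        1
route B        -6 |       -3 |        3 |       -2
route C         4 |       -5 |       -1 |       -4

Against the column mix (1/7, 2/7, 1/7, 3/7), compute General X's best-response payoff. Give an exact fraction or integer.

route A: (-2)·(1/7) + (5)·(2/7) + (-6)·(1/7) + (1)·(3/7) = 5/7.
route B: (-6)·(1/7) + (-3)·(2/7) + (3)·(1/7) + (-2)·(3/7) = -15/7.
route C: (4)·(1/7) + (-5)·(2/7) + (-1)·(1/7) + (-4)·(3/7) = -19/7.
The best pure response is route A with expected payoff 5/7.

5/7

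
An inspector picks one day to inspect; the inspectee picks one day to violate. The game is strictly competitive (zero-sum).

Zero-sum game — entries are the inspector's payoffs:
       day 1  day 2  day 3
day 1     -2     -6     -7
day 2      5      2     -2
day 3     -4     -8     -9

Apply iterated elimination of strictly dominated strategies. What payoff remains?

-2

Column day 2 is strictly dominated by day 3 for the inspectee (-7<-6, -2<2, -9<-8); eliminate day 2.
Row day 1 is strictly dominated by row day 2 (5>-2, -2>-7); eliminate day 1.
Row day 3 is strictly dominated by row day 2 (5>-4, -2>-9); eliminate day 3.
Column day 1 is strictly dominated by day 3 for the inspectee (-2<5); eliminate day 1.
Only (day 2, day 3) remains, with payoff -2.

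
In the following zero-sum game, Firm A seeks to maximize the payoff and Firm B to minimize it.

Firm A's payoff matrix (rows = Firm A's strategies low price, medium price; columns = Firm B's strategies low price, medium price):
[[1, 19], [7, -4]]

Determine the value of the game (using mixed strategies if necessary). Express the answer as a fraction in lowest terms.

137/29

Row minima are 1 and -4, so Firm A's maximin is 1; column maxima are 7 and 19, so Firm B's minimax is 7. These differ, so the equilibrium is in mixed strategies.
Let Firm A play low price with probability p. Firm B is indifferent when p + 7(1−p) = 19p − 4(1−p), giving p = 11/29.
Let Firm B play low price with probability q. Firm A is indifferent when q + 19(1−q) = 7q − 4(1−q), giving q = 23/29.
The value is 1·(23/29) + (19)·(6/29) = 137/29.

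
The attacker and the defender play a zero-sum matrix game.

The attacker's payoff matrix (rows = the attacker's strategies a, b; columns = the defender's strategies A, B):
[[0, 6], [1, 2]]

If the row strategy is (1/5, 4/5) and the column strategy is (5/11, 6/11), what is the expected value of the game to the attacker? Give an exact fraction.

Against (5/11, 6/11), each row's expected payoff is a: 36/11; b: 17/11.
Taking the (1/5, 4/5)-weighted average: (1/5)·(36/11) + (4/5)·(17/11) = 104/55.

104/55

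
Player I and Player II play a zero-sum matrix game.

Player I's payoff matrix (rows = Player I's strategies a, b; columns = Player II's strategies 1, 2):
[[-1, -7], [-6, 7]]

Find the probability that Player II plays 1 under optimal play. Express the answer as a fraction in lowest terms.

14/19

Row minima are -7 and -6, so Player I's maximin is -6; column maxima are -1 and 7, so Player II's minimax is -1. These differ, so the equilibrium is in mixed strategies.
Let Player II play 1 with probability q. Player I is indifferent when −q − 7(1−q) = −6q + 7(1−q), giving q = 14/19.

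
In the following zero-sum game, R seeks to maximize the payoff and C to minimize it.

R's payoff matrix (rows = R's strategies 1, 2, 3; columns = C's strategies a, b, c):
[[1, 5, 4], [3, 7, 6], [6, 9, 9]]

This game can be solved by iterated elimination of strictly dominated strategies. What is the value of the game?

Row 1 is strictly dominated by row 2 (3>1, 7>5, 6>4); eliminate 1.
Column b is strictly dominated by a for C (3<7, 6<9); eliminate b.
Column c is strictly dominated by a for C (3<6, 6<9); eliminate c.
Row 2 is strictly dominated by row 3 (6>3); eliminate 2.
Only (3, a) remains, with payoff 6.

6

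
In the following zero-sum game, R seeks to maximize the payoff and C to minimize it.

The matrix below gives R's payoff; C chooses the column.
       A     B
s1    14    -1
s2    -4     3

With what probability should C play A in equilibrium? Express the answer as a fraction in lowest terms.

Row minima are -1 and -4, so R's maximin is -1; column maxima are 14 and 3, so C's minimax is 3. These differ, so the equilibrium is in mixed strategies.
Let C play A with probability q. R is indifferent when 14q − (1−q) = −4q + 3(1−q), giving q = 2/11.

2/11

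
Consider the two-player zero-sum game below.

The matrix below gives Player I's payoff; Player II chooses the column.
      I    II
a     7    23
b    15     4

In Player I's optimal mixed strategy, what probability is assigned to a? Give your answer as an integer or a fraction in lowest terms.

11/27

Row minima are 7 and 4, so Player I's maximin is 7; column maxima are 15 and 23, so Player II's minimax is 15. These differ, so the equilibrium is in mixed strategies.
Let Player I play a with probability p. Player II is indifferent when 7p + 15(1−p) = 23p + 4(1−p), giving p = 11/27.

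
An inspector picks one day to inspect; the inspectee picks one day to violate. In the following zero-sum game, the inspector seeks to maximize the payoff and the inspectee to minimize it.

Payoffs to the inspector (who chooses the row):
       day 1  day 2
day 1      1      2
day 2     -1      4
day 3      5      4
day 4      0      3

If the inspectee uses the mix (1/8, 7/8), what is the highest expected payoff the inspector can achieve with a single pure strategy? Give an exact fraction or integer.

day 1: (1)·(1/8) + (2)·(7/8) = 15/8.
day 2: (-1)·(1/8) + (4)·(7/8) = 27/8.
day 3: (5)·(1/8) + (4)·(7/8) = 33/8.
day 4: (0)·(1/8) + (3)·(7/8) = 21/8.
The best pure response is day 3 with expected payoff 33/8.

33/8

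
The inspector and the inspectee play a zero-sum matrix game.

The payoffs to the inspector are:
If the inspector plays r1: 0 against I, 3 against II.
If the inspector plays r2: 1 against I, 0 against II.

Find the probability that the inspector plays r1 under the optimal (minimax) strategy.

1/4

Row minima are 0 and 0, so the inspector's maximin is 0; column maxima are 1 and 3, so the inspectee's minimax is 1. These differ, so the equilibrium is in mixed strategies.
Let the inspector play r1 with probability p. The inspectee is indifferent when (1−p) = 3p, giving p = 1/4.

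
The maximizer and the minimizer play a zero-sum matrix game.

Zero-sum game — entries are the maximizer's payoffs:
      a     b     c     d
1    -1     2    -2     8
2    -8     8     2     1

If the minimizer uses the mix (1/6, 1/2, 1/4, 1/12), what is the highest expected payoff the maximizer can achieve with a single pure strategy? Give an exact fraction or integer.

1: (-1)·(1/6) + (2)·(1/2) + (-2)·(1/4) + (8)·(1/12) = 1.
2: (-8)·(1/6) + (8)·(1/2) + (2)·(1/4) + (1)·(1/12) = 13/4.
The best pure response is 2 with expected payoff 13/4.

13/4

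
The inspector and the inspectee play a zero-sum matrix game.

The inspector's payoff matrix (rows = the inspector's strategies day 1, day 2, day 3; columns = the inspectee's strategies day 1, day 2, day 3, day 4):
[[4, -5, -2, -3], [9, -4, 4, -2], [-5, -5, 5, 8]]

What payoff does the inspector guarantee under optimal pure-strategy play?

-4

Row minima: -5, -4, -5 → the inspector's maximin is -4.
Column maxima: 9, -4, 5, 8 → the inspectee's minimax is -4.
They coincide at (day 2, day 2), so the value is -4.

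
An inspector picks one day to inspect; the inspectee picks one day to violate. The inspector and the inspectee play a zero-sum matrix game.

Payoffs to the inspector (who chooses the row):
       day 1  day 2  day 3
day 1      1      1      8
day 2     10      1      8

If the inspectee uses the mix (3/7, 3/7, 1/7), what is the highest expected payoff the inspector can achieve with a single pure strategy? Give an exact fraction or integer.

41/7

day 1: (1)·(3/7) + (1)·(3/7) + (8)·(1/7) = 2.
day 2: (10)·(3/7) + (1)·(3/7) + (8)·(1/7) = 41/7.
The best pure response is day 2 with expected payoff 41/7.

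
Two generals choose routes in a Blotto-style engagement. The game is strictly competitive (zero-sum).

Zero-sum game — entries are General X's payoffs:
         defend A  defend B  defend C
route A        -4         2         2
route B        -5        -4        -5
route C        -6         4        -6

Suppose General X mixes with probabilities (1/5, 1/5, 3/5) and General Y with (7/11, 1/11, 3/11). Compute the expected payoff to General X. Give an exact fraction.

-22/5

Against (7/11, 1/11, 3/11), each row's expected payoff is route A: -20/11; route B: -54/11; route C: -56/11.
Taking the (1/5, 1/5, 3/5)-weighted average: (1/5)·(-20/11) + (1/5)·(-54/11) + (3/5)·(-56/11) = -22/5.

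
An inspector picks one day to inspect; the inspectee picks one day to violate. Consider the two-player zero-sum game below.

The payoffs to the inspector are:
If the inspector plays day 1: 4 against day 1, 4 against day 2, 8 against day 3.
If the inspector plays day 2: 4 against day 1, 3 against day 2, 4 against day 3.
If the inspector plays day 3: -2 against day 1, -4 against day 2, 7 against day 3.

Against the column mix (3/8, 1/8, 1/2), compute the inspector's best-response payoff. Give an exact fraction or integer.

day 1: (4)·(3/8) + (4)·(1/8) + (8)·(1/2) = 6.
day 2: (4)·(3/8) + (3)·(1/8) + (4)·(1/2) = 31/8.
day 3: (-2)·(3/8) + (-4)·(1/8) + (7)·(1/2) = 9/4.
The best pure response is day 1 with expected payoff 6.

6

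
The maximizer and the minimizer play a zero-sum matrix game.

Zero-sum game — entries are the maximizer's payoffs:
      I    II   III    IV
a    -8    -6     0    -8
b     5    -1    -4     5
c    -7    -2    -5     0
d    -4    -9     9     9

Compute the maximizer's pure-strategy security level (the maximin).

The worst-case payoff for each row is a: -8, b: -4, c: -7, d: -9.
The best of these is -4.

-4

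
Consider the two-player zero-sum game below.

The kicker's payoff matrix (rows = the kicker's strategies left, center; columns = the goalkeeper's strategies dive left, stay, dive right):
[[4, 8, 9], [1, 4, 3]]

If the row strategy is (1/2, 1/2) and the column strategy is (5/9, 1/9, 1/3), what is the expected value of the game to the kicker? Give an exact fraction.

Against (5/9, 1/9, 1/3), each row's expected payoff is left: 55/9; center: 2.
Taking the (1/2, 1/2)-weighted average: (1/2)·(55/9) + (1/2)·(2) = 73/18.

73/18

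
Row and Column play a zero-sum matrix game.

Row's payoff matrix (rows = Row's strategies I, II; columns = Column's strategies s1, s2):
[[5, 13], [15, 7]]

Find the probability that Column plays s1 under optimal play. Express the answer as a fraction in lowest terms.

3/8

Row minima are 5 and 7, so Row's maximin is 7; column maxima are 15 and 13, so Column's minimax is 13. These differ, so the equilibrium is in mixed strategies.
Let Column play s1 with probability q. Row is indifferent when 5q + 13(1−q) = 15q + 7(1−q), giving q = 3/8.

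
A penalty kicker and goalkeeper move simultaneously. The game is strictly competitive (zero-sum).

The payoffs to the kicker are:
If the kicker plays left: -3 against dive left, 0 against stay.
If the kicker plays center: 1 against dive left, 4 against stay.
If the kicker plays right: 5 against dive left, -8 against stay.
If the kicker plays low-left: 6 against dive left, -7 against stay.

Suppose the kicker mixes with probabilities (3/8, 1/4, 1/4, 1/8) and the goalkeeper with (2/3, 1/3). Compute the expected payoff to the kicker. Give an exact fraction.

Against (2/3, 1/3), each row's expected payoff is left: -2; center: 2; right: 2/3; low-left: 5/3.
Taking the (3/8, 1/4, 1/4, 1/8)-weighted average: (3/8)·(-2) + (1/4)·(2) + (1/4)·(2/3) + (1/8)·(5/3) = 1/8.

1/8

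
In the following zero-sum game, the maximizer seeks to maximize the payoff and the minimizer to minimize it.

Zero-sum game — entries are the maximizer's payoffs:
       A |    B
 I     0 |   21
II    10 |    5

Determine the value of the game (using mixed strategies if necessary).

105/13

Row minima are 0 and 5, so the maximizer's maximin is 5; column maxima are 10 and 21, so the minimizer's minimax is 10. These differ, so the equilibrium is in mixed strategies.
Let the maximizer play I with probability p. The minimizer is indifferent when 10(1−p) = 21p + 5(1−p), giving p = 5/26.
Let the minimizer play A with probability q. The maximizer is indifferent when 21(1−q) = 10q + 5(1−q), giving q = 8/13.
The value is 0·(8/13) + (21)·(5/13) = 105/13.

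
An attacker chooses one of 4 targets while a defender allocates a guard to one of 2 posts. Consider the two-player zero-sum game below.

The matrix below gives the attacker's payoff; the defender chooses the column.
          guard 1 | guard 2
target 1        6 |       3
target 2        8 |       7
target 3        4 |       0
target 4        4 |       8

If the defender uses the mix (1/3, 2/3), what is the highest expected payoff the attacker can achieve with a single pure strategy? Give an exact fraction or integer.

22/3

target 1: (6)·(1/3) + (3)·(2/3) = 4.
target 2: (8)·(1/3) + (7)·(2/3) = 22/3.
target 3: (4)·(1/3) + (0)·(2/3) = 4/3.
target 4: (4)·(1/3) + (8)·(2/3) = 20/3.
The best pure response is target 2 with expected payoff 22/3.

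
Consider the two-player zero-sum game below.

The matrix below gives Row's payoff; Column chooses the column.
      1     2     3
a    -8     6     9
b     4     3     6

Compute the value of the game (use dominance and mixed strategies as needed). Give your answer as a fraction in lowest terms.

16/5

Column 3 is strictly dominated by 2 for Column (it gives Row more in every row).
The remaining 2×2 game on (a, b) × (1, 2) has no saddle point. Let Row play a with probability p; indifference gives −8p + 4(1−p) = 6p + 3(1−p), so p = 1/15.
Similarly Column's optimal q on 1 is 1/5, and the value is -8·(1/5) + (6)·(4/5) = 16/5.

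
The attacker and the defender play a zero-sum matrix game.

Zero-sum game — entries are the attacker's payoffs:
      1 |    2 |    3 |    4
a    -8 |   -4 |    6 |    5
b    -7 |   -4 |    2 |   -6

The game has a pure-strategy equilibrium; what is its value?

Row minima: -8, -7 → the attacker's maximin is -7.
Column maxima: -7, -4, 6, 5 → the defender's minimax is -7.
They coincide at (b, 1), so the value is -7.

-7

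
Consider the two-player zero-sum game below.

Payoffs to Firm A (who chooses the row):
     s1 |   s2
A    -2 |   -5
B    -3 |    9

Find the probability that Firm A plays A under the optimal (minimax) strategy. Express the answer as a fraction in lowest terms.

Row minima are -5 and -3, so Firm A's maximin is -3; column maxima are -2 and 9, so Firm B's minimax is -2. These differ, so the equilibrium is in mixed strategies.
Let Firm A play A with probability p. Firm B is indifferent when −2p − 3(1−p) = −5p + 9(1−p), giving p = 4/5.

4/5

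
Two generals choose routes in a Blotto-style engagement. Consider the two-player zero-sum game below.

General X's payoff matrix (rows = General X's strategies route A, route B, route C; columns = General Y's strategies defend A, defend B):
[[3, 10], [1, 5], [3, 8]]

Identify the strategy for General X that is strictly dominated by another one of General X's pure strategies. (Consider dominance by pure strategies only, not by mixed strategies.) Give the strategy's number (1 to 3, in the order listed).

Compare route B with route A: 3 > 1, 10 > 5.
So route A strictly dominates route B for General X; route B is strictly dominated.

2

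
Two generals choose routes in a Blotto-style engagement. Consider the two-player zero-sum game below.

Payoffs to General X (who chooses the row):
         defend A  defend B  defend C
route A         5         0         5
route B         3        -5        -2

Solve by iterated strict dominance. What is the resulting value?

0

Column defend A is strictly dominated by defend B for General Y (0<5, -5<3); eliminate defend A.
Column defend C is strictly dominated by defend B for General Y (0<5, -5<-2); eliminate defend C.
Row route B is strictly dominated by row route A (0>-5); eliminate route B.
Only (route A, defend B) remains, with payoff 0.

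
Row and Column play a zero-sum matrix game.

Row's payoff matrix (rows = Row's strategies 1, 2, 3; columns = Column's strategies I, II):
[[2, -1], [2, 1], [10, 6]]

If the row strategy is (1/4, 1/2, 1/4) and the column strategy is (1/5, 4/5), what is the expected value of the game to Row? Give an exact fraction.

Against (1/5, 4/5), each row's expected payoff is 1: -2/5; 2: 6/5; 3: 34/5.
Taking the (1/4, 1/2, 1/4)-weighted average: (1/4)·(-2/5) + (1/2)·(6/5) + (1/4)·(34/5) = 11/5.

11/5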